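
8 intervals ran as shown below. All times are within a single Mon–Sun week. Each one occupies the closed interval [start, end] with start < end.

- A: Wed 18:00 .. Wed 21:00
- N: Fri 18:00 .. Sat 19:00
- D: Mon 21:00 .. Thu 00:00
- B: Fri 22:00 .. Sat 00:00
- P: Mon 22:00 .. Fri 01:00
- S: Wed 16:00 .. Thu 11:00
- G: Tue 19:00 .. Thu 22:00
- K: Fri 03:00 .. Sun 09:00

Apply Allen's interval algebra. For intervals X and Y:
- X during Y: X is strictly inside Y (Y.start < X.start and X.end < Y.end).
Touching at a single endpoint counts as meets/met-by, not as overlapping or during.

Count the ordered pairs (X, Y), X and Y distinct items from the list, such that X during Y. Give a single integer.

10

Checking all 56 ordered pairs for relation 'during'; matching pairs in alphabetical order:
(A, D): A during D ✓
(A, G): A during G ✓
(A, P): A during P ✓
(A, S): A during S ✓
(B, K): B during K ✓
(B, N): B during N ✓
(G, P): G during P ✓
(N, K): N during K ✓
(S, G): S during G ✓
(S, P): S during P ✓
Count: 10.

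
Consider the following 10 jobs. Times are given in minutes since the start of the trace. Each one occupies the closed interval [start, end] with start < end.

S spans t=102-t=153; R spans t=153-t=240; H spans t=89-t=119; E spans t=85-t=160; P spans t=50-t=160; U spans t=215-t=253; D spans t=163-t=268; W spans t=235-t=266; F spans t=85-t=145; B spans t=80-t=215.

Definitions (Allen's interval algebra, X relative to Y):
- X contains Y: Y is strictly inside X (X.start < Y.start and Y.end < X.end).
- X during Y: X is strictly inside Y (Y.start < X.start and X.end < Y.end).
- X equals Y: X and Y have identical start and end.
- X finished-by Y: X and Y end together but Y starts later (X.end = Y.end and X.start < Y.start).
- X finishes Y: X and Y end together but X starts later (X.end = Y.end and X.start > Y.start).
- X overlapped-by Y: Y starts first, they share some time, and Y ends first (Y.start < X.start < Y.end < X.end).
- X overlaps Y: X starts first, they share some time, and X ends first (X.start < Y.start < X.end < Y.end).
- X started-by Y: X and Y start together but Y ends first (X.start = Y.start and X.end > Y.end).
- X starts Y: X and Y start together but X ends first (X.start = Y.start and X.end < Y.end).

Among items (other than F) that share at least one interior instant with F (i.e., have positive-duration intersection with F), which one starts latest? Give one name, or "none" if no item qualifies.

Target F = [t=85, t=145].
B [t=80, t=215] → contains → candidate.
D [t=163, t=268] → after → excluded.
E [t=85, t=160] → started-by → candidate.
H [t=89, t=119] → during → candidate.
P [t=50, t=160] → contains → candidate.
R [t=153, t=240] → after → excluded.
S [t=102, t=153] → overlapped-by → candidate.
U [t=215, t=253] → after → excluded.
W [t=235, t=266] → after → excluded.
Among candidates, latest start is t=102 → S.

S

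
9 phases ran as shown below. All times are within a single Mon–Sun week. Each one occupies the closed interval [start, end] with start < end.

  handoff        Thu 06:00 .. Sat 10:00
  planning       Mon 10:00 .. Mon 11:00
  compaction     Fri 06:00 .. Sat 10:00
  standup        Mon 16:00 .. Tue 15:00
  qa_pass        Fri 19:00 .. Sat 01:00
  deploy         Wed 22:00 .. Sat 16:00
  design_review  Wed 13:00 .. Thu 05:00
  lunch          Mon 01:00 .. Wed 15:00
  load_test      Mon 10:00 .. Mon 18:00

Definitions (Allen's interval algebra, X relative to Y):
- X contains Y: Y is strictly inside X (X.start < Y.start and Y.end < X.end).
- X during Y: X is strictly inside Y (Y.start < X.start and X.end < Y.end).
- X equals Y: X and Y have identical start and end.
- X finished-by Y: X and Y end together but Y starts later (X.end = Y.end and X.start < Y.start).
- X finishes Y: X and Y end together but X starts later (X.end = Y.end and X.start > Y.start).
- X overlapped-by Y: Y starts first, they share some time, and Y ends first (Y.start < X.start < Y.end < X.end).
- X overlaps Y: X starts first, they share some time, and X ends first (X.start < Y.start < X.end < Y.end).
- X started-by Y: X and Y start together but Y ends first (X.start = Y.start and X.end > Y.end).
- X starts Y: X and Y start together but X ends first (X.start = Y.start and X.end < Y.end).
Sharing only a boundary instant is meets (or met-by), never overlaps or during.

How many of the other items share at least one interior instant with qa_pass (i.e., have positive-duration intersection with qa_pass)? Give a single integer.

3

Target qa_pass = [Fri 19:00, Sat 01:00].
compaction [Fri 06:00, Sat 10:00] → contains → counts.
deploy [Wed 22:00, Sat 16:00] → contains → counts.
design_review [Wed 13:00, Thu 05:00] → before → no.
handoff [Thu 06:00, Sat 10:00] → contains → counts.
load_test [Mon 10:00, Mon 18:00] → before → no.
lunch [Mon 01:00, Wed 15:00] → before → no.
planning [Mon 10:00, Mon 11:00] → before → no.
standup [Mon 16:00, Tue 15:00] → before → no.
Total: 3.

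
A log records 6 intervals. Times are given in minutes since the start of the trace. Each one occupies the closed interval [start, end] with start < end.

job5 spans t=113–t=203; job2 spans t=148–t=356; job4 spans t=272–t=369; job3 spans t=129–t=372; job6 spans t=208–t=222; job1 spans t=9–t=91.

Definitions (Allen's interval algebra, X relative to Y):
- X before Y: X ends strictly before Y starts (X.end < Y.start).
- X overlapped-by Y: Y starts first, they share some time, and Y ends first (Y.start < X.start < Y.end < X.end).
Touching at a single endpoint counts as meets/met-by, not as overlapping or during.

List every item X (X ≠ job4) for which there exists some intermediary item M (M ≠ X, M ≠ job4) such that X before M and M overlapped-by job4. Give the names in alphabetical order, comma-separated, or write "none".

Target job4 = [t=272, t=369].
Intermediaries M with M overlapped-by job4: none.
Union: none.

none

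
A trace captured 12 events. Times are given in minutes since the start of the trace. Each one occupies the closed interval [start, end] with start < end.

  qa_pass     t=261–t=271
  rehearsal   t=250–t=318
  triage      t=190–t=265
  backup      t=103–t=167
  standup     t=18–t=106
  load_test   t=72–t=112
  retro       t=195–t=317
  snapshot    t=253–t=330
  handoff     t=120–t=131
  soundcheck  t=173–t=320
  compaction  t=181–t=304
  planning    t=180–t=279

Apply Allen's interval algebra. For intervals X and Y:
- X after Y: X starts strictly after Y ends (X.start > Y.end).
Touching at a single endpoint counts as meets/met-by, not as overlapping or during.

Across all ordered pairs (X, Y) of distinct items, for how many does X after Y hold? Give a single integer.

34

Checking all 132 ordered pairs for relation 'after'; matching pairs in alphabetical order:
(compaction, backup): compaction after backup ✓
(compaction, handoff): compaction after handoff ✓
(compaction, load_test): compaction after load_test ✓
(compaction, standup): compaction after standup ✓
(handoff, load_test): handoff after load_test ✓
(handoff, standup): handoff after standup ✓
(planning, backup): planning after backup ✓
(planning, handoff): planning after handoff ✓
(planning, load_test): planning after load_test ✓
(planning, standup): planning after standup ✓
(qa_pass, backup): qa_pass after backup ✓
(qa_pass, handoff): qa_pass after handoff ✓
(qa_pass, load_test): qa_pass after load_test ✓
(qa_pass, standup): qa_pass after standup ✓
(rehearsal, backup): rehearsal after backup ✓
(rehearsal, handoff): rehearsal after handoff ✓
(rehearsal, load_test): rehearsal after load_test ✓
(rehearsal, standup): rehearsal after standup ✓
(retro, backup): retro after backup ✓
(retro, handoff): retro after handoff ✓
(retro, load_test): retro after load_test ✓
(retro, standup): retro after standup ✓
(snapshot, backup): snapshot after backup ✓
(snapshot, handoff): snapshot after handoff ✓
... plus 10 further pairs not listed.
Count: 34.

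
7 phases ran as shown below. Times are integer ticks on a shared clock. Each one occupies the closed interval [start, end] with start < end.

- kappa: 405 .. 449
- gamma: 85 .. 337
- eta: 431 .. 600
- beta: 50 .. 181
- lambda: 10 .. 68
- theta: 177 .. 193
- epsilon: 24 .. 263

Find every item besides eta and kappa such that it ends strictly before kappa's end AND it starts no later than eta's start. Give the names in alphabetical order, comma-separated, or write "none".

beta, epsilon, gamma, lambda, theta

Conditions: its end is strictly before kappa's end (X.end < 449) AND its start is no later than eta's start (X.start <= 431).
beta: end 181 < 449? ✓; start 50 <= 431? ✓ → yes.
epsilon: end 263 < 449? ✓; start 24 <= 431? ✓ → yes.
gamma: end 337 < 449? ✓; start 85 <= 431? ✓ → yes.
lambda: end 68 < 449? ✓; start 10 <= 431? ✓ → yes.
theta: end 193 < 449? ✓; start 177 <= 431? ✓ → yes.
Result: beta, epsilon, gamma, lambda, theta.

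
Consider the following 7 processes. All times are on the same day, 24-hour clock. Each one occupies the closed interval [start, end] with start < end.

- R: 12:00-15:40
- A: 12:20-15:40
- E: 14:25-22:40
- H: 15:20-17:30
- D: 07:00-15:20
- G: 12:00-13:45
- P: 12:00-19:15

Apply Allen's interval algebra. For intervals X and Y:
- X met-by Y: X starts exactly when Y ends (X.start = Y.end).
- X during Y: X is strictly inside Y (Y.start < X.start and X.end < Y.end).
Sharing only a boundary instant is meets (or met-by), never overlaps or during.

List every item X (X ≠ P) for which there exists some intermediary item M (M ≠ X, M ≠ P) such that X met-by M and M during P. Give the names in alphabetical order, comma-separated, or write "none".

Target P = [12:00, 19:15].
Intermediaries M with M during P: A, H.
Via A — items with X met-by A: none.
Via H — items with X met-by H: none.
Union: none.

none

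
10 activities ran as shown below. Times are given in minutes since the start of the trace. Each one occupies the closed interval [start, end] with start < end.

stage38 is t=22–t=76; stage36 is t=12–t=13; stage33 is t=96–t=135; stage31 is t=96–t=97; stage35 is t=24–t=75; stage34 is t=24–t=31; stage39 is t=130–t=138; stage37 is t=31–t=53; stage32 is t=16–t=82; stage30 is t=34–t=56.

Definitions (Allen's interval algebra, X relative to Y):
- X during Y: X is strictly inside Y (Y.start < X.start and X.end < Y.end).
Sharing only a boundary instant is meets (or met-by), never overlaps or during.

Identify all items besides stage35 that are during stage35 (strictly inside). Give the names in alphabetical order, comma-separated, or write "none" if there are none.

Target stage35 = [t=24, t=75].
stage30 [t=34, t=56] → during → yes.
stage31 [t=96, t=97] → after → no.
stage32 [t=16, t=82] → contains → no.
stage33 [t=96, t=135] → after → no.
stage34 [t=24, t=31] → starts → no.
stage36 [t=12, t=13] → before → no.
stage37 [t=31, t=53] → during → yes.
stage38 [t=22, t=76] → contains → no.
stage39 [t=130, t=138] → after → no.
Result: stage30, stage37.

stage30, stage37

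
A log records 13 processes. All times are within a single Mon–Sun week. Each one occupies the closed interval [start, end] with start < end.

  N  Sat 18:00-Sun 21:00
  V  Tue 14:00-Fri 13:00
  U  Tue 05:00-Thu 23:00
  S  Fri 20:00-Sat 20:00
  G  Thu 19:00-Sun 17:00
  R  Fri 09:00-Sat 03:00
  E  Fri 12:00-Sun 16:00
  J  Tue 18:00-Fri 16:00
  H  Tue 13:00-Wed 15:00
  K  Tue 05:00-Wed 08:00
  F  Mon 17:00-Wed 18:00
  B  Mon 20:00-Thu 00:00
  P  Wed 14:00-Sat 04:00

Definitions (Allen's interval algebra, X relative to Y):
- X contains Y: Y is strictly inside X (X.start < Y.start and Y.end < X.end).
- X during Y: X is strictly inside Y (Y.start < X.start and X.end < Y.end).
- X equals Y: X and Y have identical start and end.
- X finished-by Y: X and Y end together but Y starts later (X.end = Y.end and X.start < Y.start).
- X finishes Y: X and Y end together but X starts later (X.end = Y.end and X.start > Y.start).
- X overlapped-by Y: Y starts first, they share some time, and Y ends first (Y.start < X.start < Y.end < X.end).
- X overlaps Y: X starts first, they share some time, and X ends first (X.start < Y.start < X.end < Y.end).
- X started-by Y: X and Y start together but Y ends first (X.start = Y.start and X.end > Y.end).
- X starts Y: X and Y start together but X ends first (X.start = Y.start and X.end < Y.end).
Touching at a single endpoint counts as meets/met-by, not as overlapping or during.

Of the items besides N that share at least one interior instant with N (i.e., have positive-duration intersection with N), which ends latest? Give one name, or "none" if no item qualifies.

G

Target N = [Sat 18:00, Sun 21:00].
B [Mon 20:00, Thu 00:00] → before → excluded.
E [Fri 12:00, Sun 16:00] → overlaps → candidate.
F [Mon 17:00, Wed 18:00] → before → excluded.
G [Thu 19:00, Sun 17:00] → overlaps → candidate.
H [Tue 13:00, Wed 15:00] → before → excluded.
J [Tue 18:00, Fri 16:00] → before → excluded.
K [Tue 05:00, Wed 08:00] → before → excluded.
P [Wed 14:00, Sat 04:00] → before → excluded.
R [Fri 09:00, Sat 03:00] → before → excluded.
S [Fri 20:00, Sat 20:00] → overlaps → candidate.
U [Tue 05:00, Thu 23:00] → before → excluded.
V [Tue 14:00, Fri 13:00] → before → excluded.
Among candidates, latest end is Sun 17:00 → G.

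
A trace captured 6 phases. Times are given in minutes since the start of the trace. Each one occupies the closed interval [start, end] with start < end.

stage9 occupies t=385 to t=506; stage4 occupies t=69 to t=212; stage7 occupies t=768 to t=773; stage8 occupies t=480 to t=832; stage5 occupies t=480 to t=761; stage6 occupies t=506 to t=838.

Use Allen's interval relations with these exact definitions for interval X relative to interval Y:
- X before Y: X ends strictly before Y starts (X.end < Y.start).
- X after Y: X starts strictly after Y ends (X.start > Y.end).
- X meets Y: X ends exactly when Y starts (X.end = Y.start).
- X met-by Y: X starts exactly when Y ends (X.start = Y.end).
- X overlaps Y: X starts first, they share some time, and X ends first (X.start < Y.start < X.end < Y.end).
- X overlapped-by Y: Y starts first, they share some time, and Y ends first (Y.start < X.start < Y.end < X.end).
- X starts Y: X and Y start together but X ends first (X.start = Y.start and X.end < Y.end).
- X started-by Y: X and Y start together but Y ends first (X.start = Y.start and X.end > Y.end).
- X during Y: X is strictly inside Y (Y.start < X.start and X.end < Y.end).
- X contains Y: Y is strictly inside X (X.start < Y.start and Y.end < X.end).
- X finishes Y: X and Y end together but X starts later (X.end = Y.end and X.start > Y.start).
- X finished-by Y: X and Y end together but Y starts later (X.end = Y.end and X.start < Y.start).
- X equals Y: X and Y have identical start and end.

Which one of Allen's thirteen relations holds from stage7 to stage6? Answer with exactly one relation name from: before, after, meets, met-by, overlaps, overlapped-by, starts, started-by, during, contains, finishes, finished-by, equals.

stage7 = [t=768, t=773]; stage6 = [t=506, t=838].
Compare endpoints: stage7.start > stage6.start, stage7.start < stage6.end, stage7.end > stage6.start, stage7.end < stage6.end.
That pattern is 'during'.

during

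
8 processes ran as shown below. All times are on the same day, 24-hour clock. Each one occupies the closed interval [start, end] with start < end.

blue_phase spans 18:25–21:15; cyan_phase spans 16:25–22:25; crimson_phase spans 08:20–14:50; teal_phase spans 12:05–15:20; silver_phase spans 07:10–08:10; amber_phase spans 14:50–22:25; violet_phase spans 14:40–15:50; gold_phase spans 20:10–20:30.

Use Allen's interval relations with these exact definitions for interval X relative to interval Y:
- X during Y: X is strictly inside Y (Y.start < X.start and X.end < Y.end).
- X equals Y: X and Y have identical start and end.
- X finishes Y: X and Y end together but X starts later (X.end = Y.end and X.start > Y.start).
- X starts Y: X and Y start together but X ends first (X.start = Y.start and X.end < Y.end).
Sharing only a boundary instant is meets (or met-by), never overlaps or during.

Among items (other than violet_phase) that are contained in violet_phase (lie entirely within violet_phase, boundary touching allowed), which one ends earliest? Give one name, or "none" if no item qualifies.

Target violet_phase = [14:40, 15:50].
amber_phase [14:50, 22:25] → overlapped-by → excluded.
blue_phase [18:25, 21:15] → after → excluded.
crimson_phase [08:20, 14:50] → overlaps → excluded.
cyan_phase [16:25, 22:25] → after → excluded.
gold_phase [20:10, 20:30] → after → excluded.
silver_phase [07:10, 08:10] → before → excluded.
teal_phase [12:05, 15:20] → overlaps → excluded.
No candidates → none.

none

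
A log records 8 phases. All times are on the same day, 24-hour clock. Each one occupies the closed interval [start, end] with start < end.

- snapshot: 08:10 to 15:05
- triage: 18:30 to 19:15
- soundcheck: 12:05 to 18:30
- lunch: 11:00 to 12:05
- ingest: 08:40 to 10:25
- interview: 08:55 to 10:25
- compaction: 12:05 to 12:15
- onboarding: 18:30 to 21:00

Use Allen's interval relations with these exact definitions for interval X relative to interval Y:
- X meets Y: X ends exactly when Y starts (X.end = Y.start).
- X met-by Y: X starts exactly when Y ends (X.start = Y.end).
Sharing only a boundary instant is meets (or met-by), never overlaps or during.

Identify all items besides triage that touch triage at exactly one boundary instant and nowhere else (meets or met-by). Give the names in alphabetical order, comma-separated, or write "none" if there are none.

soundcheck

Target triage = [18:30, 19:15].
compaction [12:05, 12:15] → before → no.
ingest [08:40, 10:25] → before → no.
interview [08:55, 10:25] → before → no.
lunch [11:00, 12:05] → before → no.
onboarding [18:30, 21:00] → started-by → no.
snapshot [08:10, 15:05] → before → no.
soundcheck [12:05, 18:30] → meets → yes.
Result: soundcheck.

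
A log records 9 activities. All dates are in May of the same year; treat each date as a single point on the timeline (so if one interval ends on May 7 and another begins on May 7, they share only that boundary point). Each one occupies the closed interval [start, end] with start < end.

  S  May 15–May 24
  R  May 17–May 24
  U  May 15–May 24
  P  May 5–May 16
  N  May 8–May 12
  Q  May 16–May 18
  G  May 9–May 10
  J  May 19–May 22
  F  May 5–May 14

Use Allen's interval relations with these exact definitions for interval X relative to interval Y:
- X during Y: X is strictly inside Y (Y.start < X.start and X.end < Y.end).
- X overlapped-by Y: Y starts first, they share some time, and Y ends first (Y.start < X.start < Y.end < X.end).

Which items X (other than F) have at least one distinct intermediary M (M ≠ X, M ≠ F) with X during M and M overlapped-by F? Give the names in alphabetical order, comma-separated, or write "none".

none

Target F = [May 5, May 14].
Intermediaries M with M overlapped-by F: none.
Union: none.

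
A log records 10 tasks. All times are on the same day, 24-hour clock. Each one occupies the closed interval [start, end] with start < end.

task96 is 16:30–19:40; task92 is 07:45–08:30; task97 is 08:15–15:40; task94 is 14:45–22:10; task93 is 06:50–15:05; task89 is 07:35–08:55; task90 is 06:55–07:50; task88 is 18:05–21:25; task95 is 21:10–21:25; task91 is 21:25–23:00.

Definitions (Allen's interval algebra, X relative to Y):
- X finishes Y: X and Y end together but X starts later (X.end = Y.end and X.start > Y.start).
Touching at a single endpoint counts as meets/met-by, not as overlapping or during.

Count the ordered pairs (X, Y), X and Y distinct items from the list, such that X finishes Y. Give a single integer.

Checking all 90 ordered pairs for relation 'finishes'; matching pairs in alphabetical order:
(task95, task88): task95 finishes task88 ✓
Count: 1.

1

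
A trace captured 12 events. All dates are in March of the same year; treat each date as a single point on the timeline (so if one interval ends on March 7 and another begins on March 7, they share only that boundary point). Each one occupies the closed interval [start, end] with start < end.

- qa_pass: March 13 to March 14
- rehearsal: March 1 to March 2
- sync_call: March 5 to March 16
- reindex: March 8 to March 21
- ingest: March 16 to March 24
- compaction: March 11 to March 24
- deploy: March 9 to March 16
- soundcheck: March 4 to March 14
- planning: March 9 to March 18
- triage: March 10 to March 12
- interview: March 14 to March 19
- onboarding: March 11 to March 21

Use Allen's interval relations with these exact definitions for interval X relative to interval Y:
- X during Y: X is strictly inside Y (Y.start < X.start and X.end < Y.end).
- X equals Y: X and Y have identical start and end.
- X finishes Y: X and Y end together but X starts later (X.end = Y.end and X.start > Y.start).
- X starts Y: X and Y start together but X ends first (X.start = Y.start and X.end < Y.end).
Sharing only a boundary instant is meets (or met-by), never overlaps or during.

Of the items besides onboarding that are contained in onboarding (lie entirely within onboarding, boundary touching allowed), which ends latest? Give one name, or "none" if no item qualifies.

interview

Target onboarding = [March 11, March 21].
compaction [March 11, March 24] → started-by → excluded.
deploy [March 9, March 16] → overlaps → excluded.
ingest [March 16, March 24] → overlapped-by → excluded.
interview [March 14, March 19] → during → candidate.
planning [March 9, March 18] → overlaps → excluded.
qa_pass [March 13, March 14] → during → candidate.
rehearsal [March 1, March 2] → before → excluded.
reindex [March 8, March 21] → finished-by → excluded.
soundcheck [March 4, March 14] → overlaps → excluded.
sync_call [March 5, March 16] → overlaps → excluded.
triage [March 10, March 12] → overlaps → excluded.
Among candidates, latest end is March 19 → interview.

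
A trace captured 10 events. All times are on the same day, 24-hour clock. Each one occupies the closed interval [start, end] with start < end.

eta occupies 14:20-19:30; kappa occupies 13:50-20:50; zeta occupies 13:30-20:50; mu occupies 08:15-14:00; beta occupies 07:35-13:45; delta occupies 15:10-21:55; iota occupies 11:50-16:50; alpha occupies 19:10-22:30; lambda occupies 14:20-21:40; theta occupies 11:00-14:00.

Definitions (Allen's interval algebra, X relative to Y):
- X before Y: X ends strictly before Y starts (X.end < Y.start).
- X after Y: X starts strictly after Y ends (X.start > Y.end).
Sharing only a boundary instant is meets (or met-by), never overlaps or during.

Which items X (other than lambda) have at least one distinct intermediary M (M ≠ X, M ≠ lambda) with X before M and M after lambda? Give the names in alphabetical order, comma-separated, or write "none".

none

Target lambda = [14:20, 21:40].
Intermediaries M with M after lambda: none.
Union: none.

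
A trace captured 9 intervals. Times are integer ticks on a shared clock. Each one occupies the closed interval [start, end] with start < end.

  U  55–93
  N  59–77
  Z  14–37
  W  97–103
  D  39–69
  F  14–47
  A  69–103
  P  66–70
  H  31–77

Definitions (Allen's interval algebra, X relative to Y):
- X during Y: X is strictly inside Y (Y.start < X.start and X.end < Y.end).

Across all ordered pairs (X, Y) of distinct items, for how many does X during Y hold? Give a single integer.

Checking all 72 ordered pairs for relation 'during'; matching pairs in alphabetical order:
(D, H): D during H ✓
(N, U): N during U ✓
(P, H): P during H ✓
(P, N): P during N ✓
(P, U): P during U ✓
Count: 5.

5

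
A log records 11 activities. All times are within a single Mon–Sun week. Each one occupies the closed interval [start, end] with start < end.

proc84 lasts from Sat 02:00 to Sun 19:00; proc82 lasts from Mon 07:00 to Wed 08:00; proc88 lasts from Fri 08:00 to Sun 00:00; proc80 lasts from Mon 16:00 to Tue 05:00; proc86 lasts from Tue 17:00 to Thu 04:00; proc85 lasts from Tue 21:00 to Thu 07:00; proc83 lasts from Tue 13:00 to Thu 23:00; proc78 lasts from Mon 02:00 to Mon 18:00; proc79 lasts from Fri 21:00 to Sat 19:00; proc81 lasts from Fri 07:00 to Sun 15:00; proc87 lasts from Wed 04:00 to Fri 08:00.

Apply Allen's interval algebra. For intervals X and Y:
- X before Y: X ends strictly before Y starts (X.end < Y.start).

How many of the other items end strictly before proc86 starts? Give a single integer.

Target proc86 = [Tue 17:00, Thu 04:00].
proc78 [Mon 02:00, Mon 18:00] → before → counts.
proc79 [Fri 21:00, Sat 19:00] → after → no.
proc80 [Mon 16:00, Tue 05:00] → before → counts.
proc81 [Fri 07:00, Sun 15:00] → after → no.
proc82 [Mon 07:00, Wed 08:00] → overlaps → no.
proc83 [Tue 13:00, Thu 23:00] → contains → no.
proc84 [Sat 02:00, Sun 19:00] → after → no.
proc85 [Tue 21:00, Thu 07:00] → overlapped-by → no.
proc87 [Wed 04:00, Fri 08:00] → overlapped-by → no.
proc88 [Fri 08:00, Sun 00:00] → after → no.
Total: 2.

2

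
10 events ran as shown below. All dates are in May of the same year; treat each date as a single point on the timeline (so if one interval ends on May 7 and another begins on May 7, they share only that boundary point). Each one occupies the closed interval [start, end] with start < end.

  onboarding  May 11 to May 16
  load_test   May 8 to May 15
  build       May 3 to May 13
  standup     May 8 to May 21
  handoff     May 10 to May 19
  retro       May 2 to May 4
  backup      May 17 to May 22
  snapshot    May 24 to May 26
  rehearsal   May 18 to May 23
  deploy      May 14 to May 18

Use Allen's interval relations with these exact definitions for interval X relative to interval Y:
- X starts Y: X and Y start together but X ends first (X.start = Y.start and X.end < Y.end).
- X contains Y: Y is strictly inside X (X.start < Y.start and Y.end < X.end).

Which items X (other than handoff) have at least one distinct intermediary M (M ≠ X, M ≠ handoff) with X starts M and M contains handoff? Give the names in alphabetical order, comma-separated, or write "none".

Target handoff = [May 10, May 19].
Intermediaries M with M contains handoff: standup.
Via standup — items with X starts standup: load_test.
Union: load_test.

load_test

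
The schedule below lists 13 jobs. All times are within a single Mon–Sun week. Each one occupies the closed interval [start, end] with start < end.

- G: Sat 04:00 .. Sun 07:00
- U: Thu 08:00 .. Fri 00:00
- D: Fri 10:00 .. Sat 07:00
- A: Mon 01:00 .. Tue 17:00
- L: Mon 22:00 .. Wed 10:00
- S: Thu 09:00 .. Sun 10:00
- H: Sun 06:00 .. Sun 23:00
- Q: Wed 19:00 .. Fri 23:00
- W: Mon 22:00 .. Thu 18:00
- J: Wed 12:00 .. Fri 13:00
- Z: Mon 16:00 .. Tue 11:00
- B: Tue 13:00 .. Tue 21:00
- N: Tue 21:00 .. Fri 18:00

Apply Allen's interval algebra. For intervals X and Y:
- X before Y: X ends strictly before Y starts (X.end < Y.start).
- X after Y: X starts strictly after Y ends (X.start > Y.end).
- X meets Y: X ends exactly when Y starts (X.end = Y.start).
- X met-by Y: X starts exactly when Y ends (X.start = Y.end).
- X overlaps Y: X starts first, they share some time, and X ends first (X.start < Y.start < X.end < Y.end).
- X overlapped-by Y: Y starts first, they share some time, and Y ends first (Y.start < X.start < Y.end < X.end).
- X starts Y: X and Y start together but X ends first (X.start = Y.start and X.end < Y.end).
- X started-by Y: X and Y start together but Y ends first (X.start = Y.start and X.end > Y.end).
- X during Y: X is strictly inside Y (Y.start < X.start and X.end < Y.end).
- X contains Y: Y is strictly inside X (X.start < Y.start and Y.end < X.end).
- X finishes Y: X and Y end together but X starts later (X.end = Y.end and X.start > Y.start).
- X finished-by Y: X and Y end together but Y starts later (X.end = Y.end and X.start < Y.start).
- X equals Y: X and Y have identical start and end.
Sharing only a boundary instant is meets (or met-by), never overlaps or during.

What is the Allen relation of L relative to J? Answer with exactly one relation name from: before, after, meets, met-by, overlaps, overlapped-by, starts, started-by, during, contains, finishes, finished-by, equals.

L = [Mon 22:00, Wed 10:00]; J = [Wed 12:00, Fri 13:00].
Compare endpoints: L.start < J.start, L.start < J.end, L.end < J.start, L.end < J.end.
That pattern is 'before'.

before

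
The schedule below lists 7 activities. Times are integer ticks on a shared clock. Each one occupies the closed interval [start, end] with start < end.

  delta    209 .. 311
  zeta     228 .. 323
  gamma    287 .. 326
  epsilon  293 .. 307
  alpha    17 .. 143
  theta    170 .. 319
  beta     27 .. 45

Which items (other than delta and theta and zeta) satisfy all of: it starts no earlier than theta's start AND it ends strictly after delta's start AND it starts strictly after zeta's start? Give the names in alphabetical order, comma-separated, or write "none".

Conditions: its start is no earlier than theta's start (X.start >= 170) AND its end is strictly after delta's start (X.end > 209) AND its start is strictly after zeta's start (X.start > 228).
alpha: start 17 >= 170? ✗; end 143 > 209? ✗; start 17 > 228? ✗ → no.
beta: start 27 >= 170? ✗; end 45 > 209? ✗; start 27 > 228? ✗ → no.
epsilon: start 293 >= 170? ✓; end 307 > 209? ✓; start 293 > 228? ✓ → yes.
gamma: start 287 >= 170? ✓; end 326 > 209? ✓; start 287 > 228? ✓ → yes.
Result: epsilon, gamma.

epsilon, gamma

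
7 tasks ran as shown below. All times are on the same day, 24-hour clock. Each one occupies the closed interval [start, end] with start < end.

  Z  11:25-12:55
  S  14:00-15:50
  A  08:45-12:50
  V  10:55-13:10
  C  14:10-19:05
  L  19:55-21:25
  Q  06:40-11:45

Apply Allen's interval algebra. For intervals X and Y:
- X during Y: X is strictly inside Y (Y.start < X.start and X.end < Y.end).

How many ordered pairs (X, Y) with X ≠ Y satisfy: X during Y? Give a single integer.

Checking all 42 ordered pairs for relation 'during'; matching pairs in alphabetical order:
(Z, V): Z during V ✓
Count: 1.

1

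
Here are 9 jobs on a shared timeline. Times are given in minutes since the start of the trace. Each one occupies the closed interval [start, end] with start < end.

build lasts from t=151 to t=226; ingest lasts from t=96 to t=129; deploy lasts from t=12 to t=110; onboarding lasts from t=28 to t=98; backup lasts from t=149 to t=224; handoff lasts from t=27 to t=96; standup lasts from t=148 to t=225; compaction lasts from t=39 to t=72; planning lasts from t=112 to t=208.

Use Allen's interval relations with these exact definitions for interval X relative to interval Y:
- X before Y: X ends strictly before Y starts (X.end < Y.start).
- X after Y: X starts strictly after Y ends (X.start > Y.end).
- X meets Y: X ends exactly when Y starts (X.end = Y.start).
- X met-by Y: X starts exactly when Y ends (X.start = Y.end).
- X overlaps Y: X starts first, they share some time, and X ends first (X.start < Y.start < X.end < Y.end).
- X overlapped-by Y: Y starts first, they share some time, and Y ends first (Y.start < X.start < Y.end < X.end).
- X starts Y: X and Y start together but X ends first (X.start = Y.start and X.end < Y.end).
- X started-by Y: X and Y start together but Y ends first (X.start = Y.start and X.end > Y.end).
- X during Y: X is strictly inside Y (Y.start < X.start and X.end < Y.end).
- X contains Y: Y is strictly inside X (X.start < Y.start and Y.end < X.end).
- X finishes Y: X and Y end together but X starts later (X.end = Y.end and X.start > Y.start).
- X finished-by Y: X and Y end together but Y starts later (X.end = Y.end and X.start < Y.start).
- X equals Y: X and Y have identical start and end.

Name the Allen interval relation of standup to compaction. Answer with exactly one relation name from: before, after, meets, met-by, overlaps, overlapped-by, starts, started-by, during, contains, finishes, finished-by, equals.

after

standup = [t=148, t=225]; compaction = [t=39, t=72].
Compare endpoints: standup.start > compaction.start, standup.start > compaction.end, standup.end > compaction.start, standup.end > compaction.end.
That pattern is 'after'.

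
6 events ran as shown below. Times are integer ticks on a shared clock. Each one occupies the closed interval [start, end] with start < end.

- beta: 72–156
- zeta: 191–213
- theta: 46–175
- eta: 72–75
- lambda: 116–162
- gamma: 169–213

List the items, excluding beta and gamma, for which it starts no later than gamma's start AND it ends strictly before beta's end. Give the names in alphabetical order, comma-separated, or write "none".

eta

Conditions: its start is no later than gamma's start (X.start <= 169) AND its end is strictly before beta's end (X.end < 156).
eta: start 72 <= 169? ✓; end 75 < 156? ✓ → yes.
lambda: start 116 <= 169? ✓; end 162 < 156? ✗ → no.
theta: start 46 <= 169? ✓; end 175 < 156? ✗ → no.
zeta: start 191 <= 169? ✗; end 213 < 156? ✗ → no.
Result: eta.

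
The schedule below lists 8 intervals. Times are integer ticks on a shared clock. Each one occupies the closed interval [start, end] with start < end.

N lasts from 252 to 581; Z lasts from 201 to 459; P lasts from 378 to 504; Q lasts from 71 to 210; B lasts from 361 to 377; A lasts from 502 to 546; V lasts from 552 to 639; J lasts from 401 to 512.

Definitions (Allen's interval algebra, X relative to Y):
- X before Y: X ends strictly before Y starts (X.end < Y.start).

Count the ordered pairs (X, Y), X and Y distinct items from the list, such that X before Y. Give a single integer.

15

Checking all 56 ordered pairs for relation 'before'; matching pairs in alphabetical order:
(A, V): A before V ✓
(B, A): B before A ✓
(B, J): B before J ✓
(B, P): B before P ✓
(B, V): B before V ✓
(J, V): J before V ✓
(P, V): P before V ✓
(Q, A): Q before A ✓
(Q, B): Q before B ✓
(Q, J): Q before J ✓
(Q, N): Q before N ✓
(Q, P): Q before P ✓
(Q, V): Q before V ✓
(Z, A): Z before A ✓
(Z, V): Z before V ✓
Count: 15.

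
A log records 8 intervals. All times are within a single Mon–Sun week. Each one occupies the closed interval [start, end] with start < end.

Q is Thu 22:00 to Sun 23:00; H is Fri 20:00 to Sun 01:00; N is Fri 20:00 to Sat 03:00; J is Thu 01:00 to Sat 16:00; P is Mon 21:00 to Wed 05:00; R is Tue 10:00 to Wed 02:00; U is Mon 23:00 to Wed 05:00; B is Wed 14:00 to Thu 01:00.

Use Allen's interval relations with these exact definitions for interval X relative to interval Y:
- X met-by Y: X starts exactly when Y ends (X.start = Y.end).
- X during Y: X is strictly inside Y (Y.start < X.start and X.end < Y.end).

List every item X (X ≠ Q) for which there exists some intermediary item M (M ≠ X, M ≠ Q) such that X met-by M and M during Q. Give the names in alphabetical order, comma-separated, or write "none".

Target Q = [Thu 22:00, Sun 23:00].
Intermediaries M with M during Q: H, N.
Via H — items with X met-by H: none.
Via N — items with X met-by N: none.
Union: none.

none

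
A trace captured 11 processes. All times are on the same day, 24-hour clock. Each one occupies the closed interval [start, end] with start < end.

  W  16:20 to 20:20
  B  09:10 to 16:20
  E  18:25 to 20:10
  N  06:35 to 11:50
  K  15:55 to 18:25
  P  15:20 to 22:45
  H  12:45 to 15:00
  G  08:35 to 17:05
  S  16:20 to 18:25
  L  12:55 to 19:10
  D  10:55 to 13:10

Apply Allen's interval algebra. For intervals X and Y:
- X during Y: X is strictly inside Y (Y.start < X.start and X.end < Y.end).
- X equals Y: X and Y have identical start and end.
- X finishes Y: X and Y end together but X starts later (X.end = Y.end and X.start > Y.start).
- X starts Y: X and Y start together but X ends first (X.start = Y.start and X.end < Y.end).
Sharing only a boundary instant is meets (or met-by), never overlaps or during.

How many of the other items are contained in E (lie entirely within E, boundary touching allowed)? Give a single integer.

Target E = [18:25, 20:10].
B [09:10, 16:20] → before → no.
D [10:55, 13:10] → before → no.
G [08:35, 17:05] → before → no.
H [12:45, 15:00] → before → no.
K [15:55, 18:25] → meets → no.
L [12:55, 19:10] → overlaps → no.
N [06:35, 11:50] → before → no.
P [15:20, 22:45] → contains → no.
S [16:20, 18:25] → meets → no.
W [16:20, 20:20] → contains → no.
Total: 0.

0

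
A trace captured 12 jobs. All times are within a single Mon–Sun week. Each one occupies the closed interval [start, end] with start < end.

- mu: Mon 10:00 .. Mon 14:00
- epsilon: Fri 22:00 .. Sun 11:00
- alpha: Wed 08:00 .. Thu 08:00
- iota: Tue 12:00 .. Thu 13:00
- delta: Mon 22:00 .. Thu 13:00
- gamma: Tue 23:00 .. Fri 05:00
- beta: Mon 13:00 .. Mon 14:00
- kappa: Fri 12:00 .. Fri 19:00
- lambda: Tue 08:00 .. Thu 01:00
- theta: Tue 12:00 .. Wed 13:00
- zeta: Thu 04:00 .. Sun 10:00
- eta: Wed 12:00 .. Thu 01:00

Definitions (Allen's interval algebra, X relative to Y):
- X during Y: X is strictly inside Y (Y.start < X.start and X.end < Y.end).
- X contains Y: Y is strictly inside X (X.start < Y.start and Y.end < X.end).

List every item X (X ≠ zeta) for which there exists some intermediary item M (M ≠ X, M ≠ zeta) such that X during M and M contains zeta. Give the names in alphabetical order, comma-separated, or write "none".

none

Target zeta = [Thu 04:00, Sun 10:00].
Intermediaries M with M contains zeta: none.
Union: none.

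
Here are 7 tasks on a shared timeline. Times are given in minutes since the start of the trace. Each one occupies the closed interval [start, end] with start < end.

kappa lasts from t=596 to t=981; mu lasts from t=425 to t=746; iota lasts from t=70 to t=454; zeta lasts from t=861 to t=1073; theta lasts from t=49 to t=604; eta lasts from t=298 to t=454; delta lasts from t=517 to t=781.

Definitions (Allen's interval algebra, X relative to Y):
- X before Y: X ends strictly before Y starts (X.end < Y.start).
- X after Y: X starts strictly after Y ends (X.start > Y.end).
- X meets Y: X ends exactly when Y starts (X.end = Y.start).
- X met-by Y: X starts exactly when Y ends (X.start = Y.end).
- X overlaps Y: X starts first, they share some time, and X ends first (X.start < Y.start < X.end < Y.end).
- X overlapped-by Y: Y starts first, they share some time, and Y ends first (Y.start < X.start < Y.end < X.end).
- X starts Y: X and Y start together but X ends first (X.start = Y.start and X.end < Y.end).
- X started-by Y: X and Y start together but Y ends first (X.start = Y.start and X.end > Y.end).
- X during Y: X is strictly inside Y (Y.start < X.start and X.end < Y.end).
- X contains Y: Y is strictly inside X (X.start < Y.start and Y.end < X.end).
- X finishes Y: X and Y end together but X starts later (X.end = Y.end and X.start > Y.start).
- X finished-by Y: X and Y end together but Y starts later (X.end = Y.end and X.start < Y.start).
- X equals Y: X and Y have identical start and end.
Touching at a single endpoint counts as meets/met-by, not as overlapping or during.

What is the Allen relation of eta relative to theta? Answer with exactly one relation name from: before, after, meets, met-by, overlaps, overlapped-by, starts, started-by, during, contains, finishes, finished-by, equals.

during

eta = [t=298, t=454]; theta = [t=49, t=604].
Compare endpoints: eta.start > theta.start, eta.start < theta.end, eta.end > theta.start, eta.end < theta.end.
That pattern is 'during'.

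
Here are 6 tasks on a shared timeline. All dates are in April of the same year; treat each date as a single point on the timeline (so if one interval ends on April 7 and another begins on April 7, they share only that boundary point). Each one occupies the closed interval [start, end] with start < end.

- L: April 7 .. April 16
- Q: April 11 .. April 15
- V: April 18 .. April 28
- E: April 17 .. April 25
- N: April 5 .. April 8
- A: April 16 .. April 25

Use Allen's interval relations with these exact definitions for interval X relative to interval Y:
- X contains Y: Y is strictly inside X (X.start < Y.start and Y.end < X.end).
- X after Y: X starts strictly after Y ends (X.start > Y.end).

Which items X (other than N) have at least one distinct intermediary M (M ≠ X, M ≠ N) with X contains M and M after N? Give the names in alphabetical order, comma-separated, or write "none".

L

Target N = [April 5, April 8].
Intermediaries M with M after N: A, E, Q, V.
Via A — items with X contains A: none.
Via E — items with X contains E: none.
Via Q — items with X contains Q: L.
Via V — items with X contains V: none.
Union: L.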